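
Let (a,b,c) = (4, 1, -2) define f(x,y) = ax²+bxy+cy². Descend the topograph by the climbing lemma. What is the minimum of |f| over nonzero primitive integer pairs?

descent: ρ → (-2,3,3)  [lands on river]
river: ρ → (3,3,-2)
river: ρ → (-2,5,1)
river: ρ → (1,5,-2)
closes: descent 1, river 4
min |a| on river = 1

1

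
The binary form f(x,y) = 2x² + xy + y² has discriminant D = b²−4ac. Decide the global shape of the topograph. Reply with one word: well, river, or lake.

D = b²−4ac = 1² − 4·2·1 = -7
D < 0 ⇒ definite ⇒ every region one sign ⇒ single well

well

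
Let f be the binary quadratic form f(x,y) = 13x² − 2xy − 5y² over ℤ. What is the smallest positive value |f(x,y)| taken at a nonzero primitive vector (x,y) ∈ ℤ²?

descent: ρ → (-5,12,6)  [lands on river]
river: ρ → (6,12,-5)
river: ρ → (-5,8,10)
river: ρ → (10,12,-3)
river: ρ → (-3,12,10)
river: ρ → (10,8,-5)
closes: descent 1, river 6
min |a| on river = 3

3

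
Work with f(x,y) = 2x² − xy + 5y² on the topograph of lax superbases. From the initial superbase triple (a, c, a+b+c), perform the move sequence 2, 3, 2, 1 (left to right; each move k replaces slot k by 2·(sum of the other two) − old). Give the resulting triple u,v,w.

start (2,5,6) = (f(1,0),f(0,1),f(1,1))
replace slot 2: 2·(2+6) − 5 = 11 → (2,11,6)
replace slot 3: 2·(2+11) − 6 = 20 → (2,11,20)
replace slot 2: 2·(2+20) − 11 = 33 → (2,33,20)
replace slot 1: 2·(33+20) − 2 = 104 → (104,33,20)

104,33,20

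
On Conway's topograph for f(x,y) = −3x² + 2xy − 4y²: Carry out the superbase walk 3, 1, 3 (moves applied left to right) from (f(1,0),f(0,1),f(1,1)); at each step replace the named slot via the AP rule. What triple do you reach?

start (-3,-4,-5) = (f(1,0),f(0,1),f(1,1))
replace slot 3: 2·((-3)+(-4)) − (-5) = -9 → (-3,-4,-9)
replace slot 1: 2·((-4)+(-9)) − (-3) = -23 → (-23,-4,-9)
replace slot 3: 2·((-23)+(-4)) − (-9) = -45 → (-23,-4,-45)

-23,-4,-45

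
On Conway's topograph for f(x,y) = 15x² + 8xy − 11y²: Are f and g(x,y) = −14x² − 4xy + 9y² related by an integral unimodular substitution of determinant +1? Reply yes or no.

D₁ = 724, D₂ = 520
discriminants differ ⇒ not SL₂(ℤ)-equivalent

no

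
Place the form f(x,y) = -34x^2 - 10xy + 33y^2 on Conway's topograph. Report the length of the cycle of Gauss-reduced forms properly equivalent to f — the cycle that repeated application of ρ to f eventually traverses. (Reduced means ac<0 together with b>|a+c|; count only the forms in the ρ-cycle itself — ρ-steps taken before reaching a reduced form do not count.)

D = 4588, ⌊√D⌋ = 67
descent: ρ → (33,10,-34)  [lands on river]
river: ρ → (-34,58,9)
river: ρ → (9,50,-58)
river: ρ → (-58,66,1)
river: ρ → (1,66,-58)
river: ρ → (-58,50,9)
river: ρ → (9,58,-34)
river: ρ → (-34,10,33)
river: ρ → (33,56,-11)
river: ρ → (-11,54,38)
river: ρ → (38,22,-27)
river: ρ → (-27,32,33)
river: ρ → (33,34,-26)
river: ρ → (-26,18,41)
river: ρ → (41,64,-3)
river: ρ → (-3,62,62)
river: ρ → (62,62,-3)
river: ρ → (-3,64,41)
river: ρ → (41,18,-26)
river: ρ → (-26,34,33)
river: ρ → (33,32,-27)
river: ρ → (-27,22,38)
river: ρ → (38,54,-11)
river: ρ → (-11,56,33)
ρ-cycle length = 24 (tail of 1 descent step not counted)

24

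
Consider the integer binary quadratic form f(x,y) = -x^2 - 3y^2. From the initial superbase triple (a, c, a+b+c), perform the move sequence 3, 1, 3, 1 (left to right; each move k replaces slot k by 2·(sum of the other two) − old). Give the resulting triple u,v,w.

start (-1,-3,-4) = (f(1,0),f(0,1),f(1,1))
replace slot 3: 2·((-1)+(-3)) − (-4) = -4 → (-1,-3,-4)
replace slot 1: 2·((-3)+(-4)) − (-1) = -13 → (-13,-3,-4)
replace slot 3: 2·((-13)+(-3)) − (-4) = -28 → (-13,-3,-28)
replace slot 1: 2·((-3)+(-28)) − (-13) = -49 → (-49,-3,-28)

-49,-3,-28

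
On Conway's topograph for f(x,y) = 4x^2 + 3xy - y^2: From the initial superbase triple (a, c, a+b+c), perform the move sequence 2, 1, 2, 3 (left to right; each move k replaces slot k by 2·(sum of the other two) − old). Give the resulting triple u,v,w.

start (4,-1,6) = (f(1,0),f(0,1),f(1,1))
replace slot 2: 2·(4+6) − (-1) = 21 → (4,21,6)
replace slot 1: 2·(21+6) − 4 = 50 → (50,21,6)
replace slot 2: 2·(50+6) − 21 = 91 → (50,91,6)
replace slot 3: 2·(50+91) − 6 = 276 → (50,91,276)

50,91,276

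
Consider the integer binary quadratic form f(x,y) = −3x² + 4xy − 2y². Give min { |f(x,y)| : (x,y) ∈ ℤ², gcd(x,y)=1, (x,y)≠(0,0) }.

translate: b→2 (≡-4 mod 6), so (3,-4,2)→(3,2,1)
flip: (3,2,1)→(1,-2,3)
translate: b→0 (≡-2 mod 2), so (1,-2,3)→(1,0,2)
reduced (well bottom): (1,0,2) with a≤c, −a<b≤a
well minimum |f| = |-1| = 1 (negative-definite)

1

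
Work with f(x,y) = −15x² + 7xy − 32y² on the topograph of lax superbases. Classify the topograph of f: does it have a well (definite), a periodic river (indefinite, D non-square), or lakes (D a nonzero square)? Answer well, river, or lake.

D = b²−4ac = 7² − 4·(-15)·(-32) = -1871
D < 0 ⇒ definite ⇒ every region one sign ⇒ single well

well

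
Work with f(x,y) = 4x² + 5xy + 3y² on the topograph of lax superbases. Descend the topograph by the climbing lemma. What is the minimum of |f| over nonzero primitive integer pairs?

translate: b→-3 (≡5 mod 8), so (4,5,3)→(4,-3,2)
flip: (4,-3,2)→(2,3,4)
translate: b→-1 (≡3 mod 4), so (2,3,4)→(2,-1,3)
reduced (well bottom): (2,-1,3) with a≤c, −a<b≤a
well minimum = a = 2

2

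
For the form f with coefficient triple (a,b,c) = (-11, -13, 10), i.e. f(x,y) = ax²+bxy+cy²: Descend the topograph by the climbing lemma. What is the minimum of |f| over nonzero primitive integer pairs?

descent: ρ → (10,13,-11)  [lands on river]
river: ρ → (-11,9,12)
river: ρ → (12,15,-8)
river: ρ → (-8,17,10)
river: ρ → (10,23,-2)
river: ρ → (-2,21,21)
river: ρ → (21,21,-2)
river: ρ → (-2,23,10)
river: ρ → (10,17,-8)
river: ρ → (-8,15,12)
river: ρ → (12,9,-11)
river: ρ → (-11,13,10)
river: ρ → (10,7,-14)
river: ρ → (-14,21,3)
river: ρ → (3,21,-14)
river: ρ → (-14,7,10)
closes: descent 1, river 16
min |a| on river = 2

2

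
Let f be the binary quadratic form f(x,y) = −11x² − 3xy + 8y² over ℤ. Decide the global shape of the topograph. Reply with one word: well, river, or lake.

D = b²−4ac = (-3)² − 4·(-11)·8 = 361
D = 19² is a perfect square ⇒ form factors over ℤ ⇒ lakes

lake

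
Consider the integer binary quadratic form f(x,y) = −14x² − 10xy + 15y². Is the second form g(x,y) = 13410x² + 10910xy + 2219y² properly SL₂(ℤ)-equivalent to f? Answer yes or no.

D₁ = 940, D₂ = 940
river cycle of f (length 6): (15, 10, -14), (-14, 18, 11), (11, 26, -6), (-6, 22, 19), (19, 16, -9), (-9, 20, 15)
river cycle of g (length 6): (15, 10, -14), (-14, 18, 11), (11, 26, -6), (-6, 22, 19), (19, 16, -9), (-9, 20, 15)
cycles coincide ⇒ equivalent

yes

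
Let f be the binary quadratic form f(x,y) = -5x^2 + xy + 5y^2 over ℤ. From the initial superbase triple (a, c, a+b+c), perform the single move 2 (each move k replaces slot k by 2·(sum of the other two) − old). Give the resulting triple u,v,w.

start (-5,5,1) = (f(1,0),f(0,1),f(1,1))
replace slot 2: 2·((-5)+1) − 5 = -13 → (-5,-13,1)

-5,-13,1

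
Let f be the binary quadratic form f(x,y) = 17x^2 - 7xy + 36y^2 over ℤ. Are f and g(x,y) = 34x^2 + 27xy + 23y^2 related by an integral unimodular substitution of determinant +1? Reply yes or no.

D₁ = -2399, D₂ = -2399
f: reduced (well bottom): (17,-7,36) with a≤c, −a<b≤a
g: flip: (34,27,23)→(23,-27,34)
g: translate: b→19 (≡-27 mod 46), so (23,-27,34)→(23,19,30)
g: reduced (well bottom): (23,19,30) with a≤c, −a<b≤a
reduced forms (17, -7, 36) vs (23, 19, 30) ⇒ inequivalent

no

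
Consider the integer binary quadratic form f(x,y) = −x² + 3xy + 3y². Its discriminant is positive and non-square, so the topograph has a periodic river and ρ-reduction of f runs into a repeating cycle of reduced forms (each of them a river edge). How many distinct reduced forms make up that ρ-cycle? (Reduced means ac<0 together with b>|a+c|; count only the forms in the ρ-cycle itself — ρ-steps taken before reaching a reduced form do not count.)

D = 21, ⌊√D⌋ = 4
river: ρ → (3,3,-1)
river: ρ → (-1,3,3)
ρ-cycle length = 2 (tail of 0 descent steps not counted)

2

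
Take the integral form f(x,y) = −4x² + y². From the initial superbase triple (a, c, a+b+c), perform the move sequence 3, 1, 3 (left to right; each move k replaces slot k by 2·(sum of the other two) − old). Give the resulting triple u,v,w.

start (-4,1,-3) = (f(1,0),f(0,1),f(1,1))
replace slot 3: 2·((-4)+1) − (-3) = -3 → (-4,1,-3)
replace slot 1: 2·(1+(-3)) − (-4) = 0 → (0,1,-3)
replace slot 3: 2·(0+1) − (-3) = 5 → (0,1,5)

0,1,5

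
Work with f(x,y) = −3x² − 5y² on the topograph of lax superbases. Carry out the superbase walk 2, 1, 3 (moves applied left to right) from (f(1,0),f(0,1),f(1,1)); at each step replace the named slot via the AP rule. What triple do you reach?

start (-3,-5,-8) = (f(1,0),f(0,1),f(1,1))
replace slot 2: 2·((-3)+(-8)) − (-5) = -17 → (-3,-17,-8)
replace slot 1: 2·((-17)+(-8)) − (-3) = -47 → (-47,-17,-8)
replace slot 3: 2·((-47)+(-17)) − (-8) = -120 → (-47,-17,-120)

-47,-17,-120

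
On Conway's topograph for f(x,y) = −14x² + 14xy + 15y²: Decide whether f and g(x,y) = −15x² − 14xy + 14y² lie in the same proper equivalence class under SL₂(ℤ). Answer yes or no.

D₁ = 1036, D₂ = 1036
river cycle of f (length 18): (15, 16, -13), (-13, 10, 18), (18, 26, -5), (-5, 24, 23), (23, 22, -6), (-6, 26, 15), (15, 4, -17), (-17, 30, 2), (2, 30, -17), (-17, 4, 15), … (8 more)
river cycle of g (length 18): (14, 14, -15), (-15, 16, 13), (13, 10, -18), (-18, 26, 5), (5, 24, -23), (-23, 22, 6), (6, 26, -15), (-15, 4, 17), (17, 30, -2), (-2, 30, 17), … (8 more)
cycles differ ⇒ inequivalent

no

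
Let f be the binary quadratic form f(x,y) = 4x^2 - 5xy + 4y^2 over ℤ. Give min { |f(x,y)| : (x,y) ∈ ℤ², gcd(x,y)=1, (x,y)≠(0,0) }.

translate: b→3 (≡-5 mod 8), so (4,-5,4)→(4,3,3)
flip: (4,3,3)→(3,-3,4)
translate: b→3 (≡-3 mod 6), so (3,-3,4)→(3,3,4)
reduced (well bottom): (3,3,4) with a≤c, −a<b≤a
well minimum = a = 3

3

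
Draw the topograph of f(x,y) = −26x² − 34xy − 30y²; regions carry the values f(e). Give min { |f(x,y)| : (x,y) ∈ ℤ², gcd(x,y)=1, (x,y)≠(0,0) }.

translate: b→-18 (≡34 mod 52), so (26,34,30)→(26,-18,22)
flip: (26,-18,22)→(22,18,26)
reduced (well bottom): (22,18,26) with a≤c, −a<b≤a
well minimum |f| = |-22| = 22 (negative-definite)

22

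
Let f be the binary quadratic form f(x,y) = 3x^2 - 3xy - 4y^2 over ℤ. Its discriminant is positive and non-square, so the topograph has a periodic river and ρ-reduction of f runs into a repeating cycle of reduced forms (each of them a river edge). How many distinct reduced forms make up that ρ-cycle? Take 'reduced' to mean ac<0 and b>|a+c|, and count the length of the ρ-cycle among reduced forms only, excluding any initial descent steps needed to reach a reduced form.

D = 57, ⌊√D⌋ = 7
descent: ρ → (-4,3,3)  [lands on river]
river: ρ → (3,3,-4)
river: ρ → (-4,5,2)
river: ρ → (2,7,-1)
river: ρ → (-1,7,2)
river: ρ → (2,5,-4)
ρ-cycle length = 6 (tail of 1 descent step not counted)

6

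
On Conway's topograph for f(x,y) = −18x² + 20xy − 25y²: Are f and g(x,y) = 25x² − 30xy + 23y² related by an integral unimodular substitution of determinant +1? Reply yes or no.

D₁ = -1400, D₂ = -1400
f is negative-definite; reduce −f:
−f: translate: b→16 (≡-20 mod 36), so (18,-20,25)→(18,16,23)
−f: reduced (well bottom): (18,16,23) with a≤c, −a<b≤a
flip sign back: reduced form of f is (-18,-16,-23)
g: translate: b→20 (≡-30 mod 50), so (25,-30,23)→(25,20,18)
g: flip: (25,20,18)→(18,-20,25)
g: translate: b→16 (≡-20 mod 36), so (18,-20,25)→(18,16,23)
g: reduced (well bottom): (18,16,23) with a≤c, −a<b≤a
reduced forms (-18, -16, -23) vs (18, 16, 23) ⇒ inequivalent

no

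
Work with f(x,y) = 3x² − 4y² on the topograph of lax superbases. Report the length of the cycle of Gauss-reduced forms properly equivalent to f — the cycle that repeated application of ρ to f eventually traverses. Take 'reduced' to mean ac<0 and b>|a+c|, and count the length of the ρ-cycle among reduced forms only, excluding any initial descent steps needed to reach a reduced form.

D = 48, ⌊√D⌋ = 6
descent: ρ → (-4,0,3)
descent: ρ → (3,6,-1)  [lands on river]
river: ρ → (-1,6,3)
ρ-cycle length = 2 (tail of 2 descent steps not counted)

2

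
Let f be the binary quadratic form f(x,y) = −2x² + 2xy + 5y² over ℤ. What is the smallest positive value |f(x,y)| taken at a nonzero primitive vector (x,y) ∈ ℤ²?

descent: ρ → (5,-2,-2)
descent: ρ → (-2,6,1)  [lands on river]
river: ρ → (1,6,-2)
closes: descent 2, river 2
min |a| on river = 1

1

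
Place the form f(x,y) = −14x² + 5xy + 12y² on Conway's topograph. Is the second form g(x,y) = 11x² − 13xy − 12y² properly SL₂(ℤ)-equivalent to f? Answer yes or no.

D₁ = 697, D₂ = 697
river cycle of f (length 10): (12, 19, -7), (-7, 23, 6), (6, 25, -3), (-3, 23, 14), (14, 5, -12), (-12, 19, 7), (7, 23, -6), (-6, 25, 3), (3, 23, -14), (-14, 5, 12)
river cycle of g (length 18): (-12, 13, 11), (11, 9, -14), (-14, 19, 6), (6, 17, -17), (-17, 17, 6), (6, 19, -14), (-14, 9, 11), (11, 13, -12), (-12, 11, 12), (12, 13, -11), … (8 more)
cycles differ ⇒ inequivalent

no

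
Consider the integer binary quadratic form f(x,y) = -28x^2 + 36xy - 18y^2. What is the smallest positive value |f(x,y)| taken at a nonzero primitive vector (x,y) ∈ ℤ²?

translate: b→20 (≡-36 mod 56), so (28,-36,18)→(28,20,10)
flip: (28,20,10)→(10,-20,28)
translate: b→0 (≡-20 mod 20), so (10,-20,28)→(10,0,18)
reduced (well bottom): (10,0,18) with a≤c, −a<b≤a
well minimum |f| = |-10| = 10 (negative-definite)

10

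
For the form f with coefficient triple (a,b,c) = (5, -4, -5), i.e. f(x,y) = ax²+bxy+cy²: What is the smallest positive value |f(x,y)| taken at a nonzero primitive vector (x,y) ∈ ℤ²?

descent: ρ → (-5,4,5)  [lands on river]
river: ρ → (5,6,-4)
river: ρ → (-4,10,1)
river: ρ → (1,10,-4)
river: ρ → (-4,6,5)
river: ρ → (5,4,-5)
river: ρ → (-5,6,4)
river: ρ → (4,10,-1)
river: ρ → (-1,10,4)
river: ρ → (4,6,-5)
closes: descent 1, river 10
min |a| on river = 1

1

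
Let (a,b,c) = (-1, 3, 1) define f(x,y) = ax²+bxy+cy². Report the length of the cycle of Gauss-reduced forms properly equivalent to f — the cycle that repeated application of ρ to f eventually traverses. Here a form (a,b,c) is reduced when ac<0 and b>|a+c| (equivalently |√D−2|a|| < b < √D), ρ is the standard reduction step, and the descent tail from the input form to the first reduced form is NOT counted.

D = 13, ⌊√D⌋ = 3
river: ρ → (1,3,-1)
river: ρ → (-1,3,1)
ρ-cycle length = 2 (tail of 0 descent steps not counted)

2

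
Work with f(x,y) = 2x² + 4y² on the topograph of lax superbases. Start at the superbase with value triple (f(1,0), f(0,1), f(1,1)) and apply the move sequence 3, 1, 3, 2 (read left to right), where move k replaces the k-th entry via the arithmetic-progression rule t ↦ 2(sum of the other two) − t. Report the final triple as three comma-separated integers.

start (2,4,6) = (f(1,0),f(0,1),f(1,1))
replace slot 3: 2·(2+4) − 6 = 6 → (2,4,6)
replace slot 1: 2·(4+6) − 2 = 18 → (18,4,6)
replace slot 3: 2·(18+4) − 6 = 38 → (18,4,38)
replace slot 2: 2·(18+38) − 4 = 108 → (18,108,38)

18,108,38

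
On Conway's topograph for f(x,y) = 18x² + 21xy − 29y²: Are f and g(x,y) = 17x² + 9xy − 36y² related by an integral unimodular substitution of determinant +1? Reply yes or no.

D₁ = 2529, D₂ = 2529
river cycle of f (length 52): (-29, 37, 10), (10, 43, -17), (-17, 25, 28), (28, 31, -14), (-14, 25, 34), (34, 43, -5), (-5, 47, 16), (16, 49, -2), (-2, 47, 40), (40, 33, -9), … (42 more)
river cycle of g (length 52): (17, 43, -10), (-10, 37, 29), (29, 21, -18), (-18, 15, 32), (32, 49, -1), (-1, 49, 32), (32, 15, -18), (-18, 21, 29), (29, 37, -10), (-10, 43, 17), … (42 more)
cycles differ ⇒ inequivalent

no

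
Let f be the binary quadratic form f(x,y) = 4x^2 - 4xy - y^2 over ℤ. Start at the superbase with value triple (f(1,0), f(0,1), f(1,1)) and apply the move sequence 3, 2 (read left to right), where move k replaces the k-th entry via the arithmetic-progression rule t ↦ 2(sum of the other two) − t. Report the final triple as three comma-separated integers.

start (4,-1,-1) = (f(1,0),f(0,1),f(1,1))
replace slot 3: 2·(4+(-1)) − (-1) = 7 → (4,-1,7)
replace slot 2: 2·(4+7) − (-1) = 23 → (4,23,7)

4,23,7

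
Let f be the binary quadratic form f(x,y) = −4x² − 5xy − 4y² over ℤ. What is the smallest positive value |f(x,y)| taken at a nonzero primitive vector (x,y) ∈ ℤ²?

translate: b→-3 (≡5 mod 8), so (4,5,4)→(4,-3,3)
flip: (4,-3,3)→(3,3,4)
reduced (well bottom): (3,3,4) with a≤c, −a<b≤a
well minimum |f| = |-3| = 3 (negative-definite)

3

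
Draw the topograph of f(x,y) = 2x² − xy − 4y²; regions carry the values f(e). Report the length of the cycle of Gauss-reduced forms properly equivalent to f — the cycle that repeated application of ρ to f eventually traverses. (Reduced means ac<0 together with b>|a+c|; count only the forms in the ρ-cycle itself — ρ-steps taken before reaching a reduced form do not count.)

D = 33, ⌊√D⌋ = 5
descent: ρ → (-4,1,2)
descent: ρ → (2,3,-3)  [lands on river]
river: ρ → (-3,3,2)
river: ρ → (2,5,-1)
river: ρ → (-1,5,2)
ρ-cycle length = 4 (tail of 2 descent steps not counted)

4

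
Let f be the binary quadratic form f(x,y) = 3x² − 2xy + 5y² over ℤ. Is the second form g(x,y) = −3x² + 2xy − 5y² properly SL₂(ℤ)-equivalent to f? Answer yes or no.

D₁ = -56, D₂ = -56
f: reduced (well bottom): (3,-2,5) with a≤c, −a<b≤a
g is negative-definite; reduce −g:
−g: reduced (well bottom): (3,-2,5) with a≤c, −a<b≤a
flip sign back: reduced form of g is (-3,2,-5)
reduced forms (3, -2, 5) vs (-3, 2, -5) ⇒ inequivalent

no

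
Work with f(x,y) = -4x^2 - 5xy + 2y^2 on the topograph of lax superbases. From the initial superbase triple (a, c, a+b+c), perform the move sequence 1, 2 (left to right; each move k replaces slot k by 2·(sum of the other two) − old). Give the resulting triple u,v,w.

start (-4,2,-7) = (f(1,0),f(0,1),f(1,1))
replace slot 1: 2·(2+(-7)) − (-4) = -6 → (-6,2,-7)
replace slot 2: 2·((-6)+(-7)) − 2 = -28 → (-6,-28,-7)

-6,-28,-7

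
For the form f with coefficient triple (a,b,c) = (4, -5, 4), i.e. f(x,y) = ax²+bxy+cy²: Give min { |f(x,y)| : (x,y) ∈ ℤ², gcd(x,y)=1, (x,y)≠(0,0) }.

translate: b→3 (≡-5 mod 8), so (4,-5,4)→(4,3,3)
flip: (4,3,3)→(3,-3,4)
translate: b→3 (≡-3 mod 6), so (3,-3,4)→(3,3,4)
reduced (well bottom): (3,3,4) with a≤c, −a<b≤a
well minimum = a = 3

3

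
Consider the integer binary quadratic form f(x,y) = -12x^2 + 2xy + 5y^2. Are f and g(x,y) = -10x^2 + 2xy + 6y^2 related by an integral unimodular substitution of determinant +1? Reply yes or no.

D₁ = 244, D₂ = 244
river cycle of f (length 22): (5, 8, -9), (-9, 10, 4), (4, 14, -3), (-3, 10, 12), (12, 14, -1), (-1, 14, 12), (12, 10, -3), (-3, 14, 4), (4, 10, -9), (-9, 8, 5), … (12 more)
river cycle of g (length 6): (6, 10, -6), (-6, 14, 2), (2, 14, -6), (-6, 10, 6), (6, 14, -2), (-2, 14, 6)
cycles differ ⇒ inequivalent

no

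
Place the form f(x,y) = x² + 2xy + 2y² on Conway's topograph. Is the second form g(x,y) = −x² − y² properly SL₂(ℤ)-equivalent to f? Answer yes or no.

D₁ = -4, D₂ = -4
f: translate: b→0 (≡2 mod 2), so (1,2,2)→(1,0,1)
f: reduced (well bottom): (1,0,1) with a≤c, −a<b≤a
g is negative-definite; reduce −g:
−g: reduced (well bottom): (1,0,1) with a≤c, −a<b≤a
flip sign back: reduced form of g is (-1,0,-1)
reduced forms (1, 0, 1) vs (-1, 0, -1) ⇒ inequivalent

no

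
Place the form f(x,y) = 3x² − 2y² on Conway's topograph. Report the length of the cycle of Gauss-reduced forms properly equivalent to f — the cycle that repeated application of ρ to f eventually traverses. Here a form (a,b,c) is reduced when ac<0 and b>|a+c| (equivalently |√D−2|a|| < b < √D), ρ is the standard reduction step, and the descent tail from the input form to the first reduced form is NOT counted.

D = 24, ⌊√D⌋ = 4
descent: ρ → (-2,4,1)  [lands on river]
river: ρ → (1,4,-2)
ρ-cycle length = 2 (tail of 1 descent step not counted)

2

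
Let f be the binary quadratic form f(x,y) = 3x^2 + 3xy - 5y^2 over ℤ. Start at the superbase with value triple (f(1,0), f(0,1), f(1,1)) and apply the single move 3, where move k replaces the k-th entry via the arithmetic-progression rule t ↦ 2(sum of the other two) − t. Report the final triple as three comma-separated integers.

start (3,-5,1) = (f(1,0),f(0,1),f(1,1))
replace slot 3: 2·(3+(-5)) − 1 = -5 → (3,-5,-5)

3,-5,-5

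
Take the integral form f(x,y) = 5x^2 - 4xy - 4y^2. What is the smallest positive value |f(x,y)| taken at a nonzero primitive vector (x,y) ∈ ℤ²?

descent: ρ → (-4,4,5)  [lands on river]
river: ρ → (5,6,-3)
river: ρ → (-3,6,5)
river: ρ → (5,4,-4)
closes: descent 1, river 4
min |a| on river = 3

3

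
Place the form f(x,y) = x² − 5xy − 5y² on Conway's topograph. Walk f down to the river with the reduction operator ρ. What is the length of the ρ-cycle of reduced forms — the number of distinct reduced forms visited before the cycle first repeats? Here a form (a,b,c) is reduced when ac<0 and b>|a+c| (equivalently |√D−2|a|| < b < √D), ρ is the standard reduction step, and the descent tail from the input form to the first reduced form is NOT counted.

D = 45, ⌊√D⌋ = 6
descent: ρ → (-5,5,1)  [lands on river]
river: ρ → (1,5,-5)
ρ-cycle length = 2 (tail of 1 descent step not counted)

2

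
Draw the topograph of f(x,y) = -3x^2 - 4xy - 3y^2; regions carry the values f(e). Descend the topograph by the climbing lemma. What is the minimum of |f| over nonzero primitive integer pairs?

translate: b→-2 (≡4 mod 6), so (3,4,3)→(3,-2,2)
flip: (3,-2,2)→(2,2,3)
reduced (well bottom): (2,2,3) with a≤c, −a<b≤a
well minimum |f| = |-2| = 2 (negative-definite)

2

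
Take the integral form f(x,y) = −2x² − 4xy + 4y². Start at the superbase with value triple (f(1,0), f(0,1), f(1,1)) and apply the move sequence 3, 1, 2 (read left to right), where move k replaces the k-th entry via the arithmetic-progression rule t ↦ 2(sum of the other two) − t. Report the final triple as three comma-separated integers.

start (-2,4,-2) = (f(1,0),f(0,1),f(1,1))
replace slot 3: 2·((-2)+4) − (-2) = 6 → (-2,4,6)
replace slot 1: 2·(4+6) − (-2) = 22 → (22,4,6)
replace slot 2: 2·(22+6) − 4 = 52 → (22,52,6)

22,52,6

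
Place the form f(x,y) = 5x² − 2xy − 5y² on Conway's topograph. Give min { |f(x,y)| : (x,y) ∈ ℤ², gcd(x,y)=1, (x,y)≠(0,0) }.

descent: ρ → (-5,2,5)  [lands on river]
river: ρ → (5,8,-2)
river: ρ → (-2,8,5)
river: ρ → (5,2,-5)
river: ρ → (-5,8,2)
river: ρ → (2,8,-5)
closes: descent 1, river 6
min |a| on river = 2

2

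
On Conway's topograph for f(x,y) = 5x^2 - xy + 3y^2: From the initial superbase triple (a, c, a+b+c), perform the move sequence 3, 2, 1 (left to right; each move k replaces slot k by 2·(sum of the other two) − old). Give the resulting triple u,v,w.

start (5,3,7) = (f(1,0),f(0,1),f(1,1))
replace slot 3: 2·(5+3) − 7 = 9 → (5,3,9)
replace slot 2: 2·(5+9) − 3 = 25 → (5,25,9)
replace slot 1: 2·(25+9) − 5 = 63 → (63,25,9)

63,25,9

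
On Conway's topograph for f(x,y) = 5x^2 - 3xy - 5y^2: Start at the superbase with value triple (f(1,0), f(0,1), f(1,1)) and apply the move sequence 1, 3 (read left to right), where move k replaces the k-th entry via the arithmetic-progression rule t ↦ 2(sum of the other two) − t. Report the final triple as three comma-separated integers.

start (5,-5,-3) = (f(1,0),f(0,1),f(1,1))
replace slot 1: 2·((-5)+(-3)) − 5 = -21 → (-21,-5,-3)
replace slot 3: 2·((-21)+(-5)) − (-3) = -49 → (-21,-5,-49)

-21,-5,-49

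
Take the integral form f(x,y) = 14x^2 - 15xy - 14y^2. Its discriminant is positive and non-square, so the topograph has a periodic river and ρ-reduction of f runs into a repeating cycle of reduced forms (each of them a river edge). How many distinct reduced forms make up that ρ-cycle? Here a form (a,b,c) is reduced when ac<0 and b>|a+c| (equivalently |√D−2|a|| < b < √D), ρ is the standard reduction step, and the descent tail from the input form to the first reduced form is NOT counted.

D = 1009, ⌊√D⌋ = 31
descent: ρ → (-14,15,14)  [lands on river]
river: ρ → (14,13,-15)
river: ρ → (-15,17,12)
river: ρ → (12,31,-1)
river: ρ → (-1,31,12)
river: ρ → (12,17,-15)
river: ρ → (-15,13,14)
river: ρ → (14,15,-14)
river: ρ → (-14,13,15)
river: ρ → (15,17,-12)
river: ρ → (-12,31,1)
river: ρ → (1,31,-12)
river: ρ → (-12,17,15)
river: ρ → (15,13,-14)
ρ-cycle length = 14 (tail of 1 descent step not counted)

14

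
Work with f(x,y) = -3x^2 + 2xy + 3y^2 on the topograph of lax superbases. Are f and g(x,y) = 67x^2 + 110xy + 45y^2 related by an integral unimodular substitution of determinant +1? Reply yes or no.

D₁ = 40, D₂ = 40
river cycle of f (length 6): (3, 4, -2), (-2, 4, 3), (3, 2, -3), (-3, 4, 2), (2, 4, -3), (-3, 2, 3)
river cycle of g (length 6): (2, 4, -3), (-3, 2, 3), (3, 4, -2), (-2, 4, 3), (3, 2, -3), (-3, 4, 2)
cycles coincide ⇒ equivalent

yes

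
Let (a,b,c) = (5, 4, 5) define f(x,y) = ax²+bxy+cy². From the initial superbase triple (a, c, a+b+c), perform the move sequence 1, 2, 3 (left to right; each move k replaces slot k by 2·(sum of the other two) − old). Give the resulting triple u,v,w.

start (5,5,14) = (f(1,0),f(0,1),f(1,1))
replace slot 1: 2·(5+14) − 5 = 33 → (33,5,14)
replace slot 2: 2·(33+14) − 5 = 89 → (33,89,14)
replace slot 3: 2·(33+89) − 14 = 230 → (33,89,230)

33,89,230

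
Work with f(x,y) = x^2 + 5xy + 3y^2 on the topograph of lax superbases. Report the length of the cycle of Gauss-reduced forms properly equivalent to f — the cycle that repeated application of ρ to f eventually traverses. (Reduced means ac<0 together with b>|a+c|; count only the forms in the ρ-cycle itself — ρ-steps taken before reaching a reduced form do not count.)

D = 13, ⌊√D⌋ = 3
descent: ρ → (3,1,-1)
descent: ρ → (-1,3,1)  [lands on river]
river: ρ → (1,3,-1)
ρ-cycle length = 2 (tail of 2 descent steps not counted)

2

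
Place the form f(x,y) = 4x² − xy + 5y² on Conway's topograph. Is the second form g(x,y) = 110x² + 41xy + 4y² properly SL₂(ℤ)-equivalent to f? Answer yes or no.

D₁ = -79, D₂ = -79
f: reduced (well bottom): (4,-1,5) with a≤c, −a<b≤a
g: flip: (110,41,4)→(4,-41,110)
g: translate: b→-1 (≡-41 mod 8), so (4,-41,110)→(4,-1,5)
g: reduced (well bottom): (4,-1,5) with a≤c, −a<b≤a
reduced forms (4, -1, 5) vs (4, -1, 5) ⇒ equivalent

yes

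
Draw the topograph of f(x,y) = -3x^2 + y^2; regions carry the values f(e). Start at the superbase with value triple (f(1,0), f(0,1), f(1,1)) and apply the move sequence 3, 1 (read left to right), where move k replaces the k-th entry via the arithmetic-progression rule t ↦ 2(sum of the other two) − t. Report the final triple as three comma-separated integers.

start (-3,1,-2) = (f(1,0),f(0,1),f(1,1))
replace slot 3: 2·((-3)+1) − (-2) = -2 → (-3,1,-2)
replace slot 1: 2·(1+(-2)) − (-3) = 1 → (1,1,-2)

1,1,-2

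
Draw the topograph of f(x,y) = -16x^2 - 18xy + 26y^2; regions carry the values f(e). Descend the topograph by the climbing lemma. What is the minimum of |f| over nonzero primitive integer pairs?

descent: ρ → (26,18,-16)  [lands on river]
river: ρ → (-16,14,28)
river: ρ → (28,42,-2)
river: ρ → (-2,42,28)
river: ρ → (28,14,-16)
river: ρ → (-16,18,26)
river: ρ → (26,34,-8)
river: ρ → (-8,30,34)
river: ρ → (34,38,-4)
river: ρ → (-4,42,14)
river: ρ → (14,42,-4)
river: ρ → (-4,38,34)
river: ρ → (34,30,-8)
river: ρ → (-8,34,26)
closes: descent 1, river 14
min |a| on river = 2

2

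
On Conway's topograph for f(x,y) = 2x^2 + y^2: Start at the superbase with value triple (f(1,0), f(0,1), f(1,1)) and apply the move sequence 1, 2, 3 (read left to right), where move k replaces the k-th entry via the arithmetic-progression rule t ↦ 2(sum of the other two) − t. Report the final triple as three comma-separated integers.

start (2,1,3) = (f(1,0),f(0,1),f(1,1))
replace slot 1: 2·(1+3) − 2 = 6 → (6,1,3)
replace slot 2: 2·(6+3) − 1 = 17 → (6,17,3)
replace slot 3: 2·(6+17) − 3 = 43 → (6,17,43)

6,17,43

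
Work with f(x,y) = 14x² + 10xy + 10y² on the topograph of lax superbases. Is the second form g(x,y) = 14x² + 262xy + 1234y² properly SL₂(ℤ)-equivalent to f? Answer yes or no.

D₁ = -460, D₂ = -460
f: flip: (14,10,10)→(10,-10,14)
f: translate: b→10 (≡-10 mod 20), so (10,-10,14)→(10,10,14)
f: reduced (well bottom): (10,10,14) with a≤c, −a<b≤a
g: translate: b→10 (≡262 mod 28), so (14,262,1234)→(14,10,10)
g: flip: (14,10,10)→(10,-10,14)
g: translate: b→10 (≡-10 mod 20), so (10,-10,14)→(10,10,14)
g: reduced (well bottom): (10,10,14) with a≤c, −a<b≤a
reduced forms (10, 10, 14) vs (10, 10, 14) ⇒ equivalent

yes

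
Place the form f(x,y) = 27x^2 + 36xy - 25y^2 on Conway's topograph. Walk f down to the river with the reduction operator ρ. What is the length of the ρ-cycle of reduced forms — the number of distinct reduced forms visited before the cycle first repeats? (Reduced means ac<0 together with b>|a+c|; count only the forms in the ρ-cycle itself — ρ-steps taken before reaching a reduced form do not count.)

D = 3996, ⌊√D⌋ = 63
river: ρ → (-25,14,38)
river: ρ → (38,62,-1)
river: ρ → (-1,62,38)
river: ρ → (38,14,-25)
river: ρ → (-25,36,27)
river: ρ → (27,18,-34)
river: ρ → (-34,50,11)
river: ρ → (11,60,-9)
river: ρ → (-9,48,47)
river: ρ → (47,46,-10)
river: ρ → (-10,54,27)
river: ρ → (27,54,-10)
river: ρ → (-10,46,47)
river: ρ → (47,48,-9)
river: ρ → (-9,60,11)
river: ρ → (11,50,-34)
river: ρ → (-34,18,27)
river: ρ → (27,36,-25)
ρ-cycle length = 18 (tail of 0 descent steps not counted)

18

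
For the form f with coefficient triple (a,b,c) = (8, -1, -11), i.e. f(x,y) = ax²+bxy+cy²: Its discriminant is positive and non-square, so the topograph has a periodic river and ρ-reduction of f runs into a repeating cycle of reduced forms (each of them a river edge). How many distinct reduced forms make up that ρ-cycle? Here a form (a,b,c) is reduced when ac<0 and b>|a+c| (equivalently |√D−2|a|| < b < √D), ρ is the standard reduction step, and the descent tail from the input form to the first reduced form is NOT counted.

D = 353, ⌊√D⌋ = 18
descent: ρ → (-11,1,8)
descent: ρ → (8,15,-4)  [lands on river]
river: ρ → (-4,17,4)
river: ρ → (4,15,-8)
river: ρ → (-8,17,2)
river: ρ → (2,15,-16)
river: ρ → (-16,17,1)
river: ρ → (1,17,-16)
river: ρ → (-16,15,2)
river: ρ → (2,17,-8)
river: ρ → (-8,15,4)
river: ρ → (4,17,-4)
river: ρ → (-4,15,8)
river: ρ → (8,17,-2)
river: ρ → (-2,15,16)
river: ρ → (16,17,-1)
river: ρ → (-1,17,16)
river: ρ → (16,15,-2)
river: ρ → (-2,17,8)
ρ-cycle length = 18 (tail of 2 descent steps not counted)

18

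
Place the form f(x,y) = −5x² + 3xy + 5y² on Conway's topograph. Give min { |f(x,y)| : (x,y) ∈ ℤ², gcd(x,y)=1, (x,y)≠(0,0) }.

river: ρ → (5,7,-3)
river: ρ → (-3,5,7)
river: ρ → (7,9,-1)
river: ρ → (-1,9,7)
river: ρ → (7,5,-3)
river: ρ → (-3,7,5)
river: ρ → (5,3,-5)
river: ρ → (-5,7,3)
river: ρ → (3,5,-7)
river: ρ → (-7,9,1)
river: ρ → (1,9,-7)
river: ρ → (-7,5,3)
river: ρ → (3,7,-5)
river: ρ → (-5,3,5)
closes: descent 0, river 14
min |a| on river = 1

1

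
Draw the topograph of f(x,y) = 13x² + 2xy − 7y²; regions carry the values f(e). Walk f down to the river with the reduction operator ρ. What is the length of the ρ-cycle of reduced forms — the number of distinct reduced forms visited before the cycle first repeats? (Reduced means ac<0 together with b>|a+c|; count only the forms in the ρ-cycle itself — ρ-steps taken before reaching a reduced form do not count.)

D = 368, ⌊√D⌋ = 19
descent: ρ → (-7,12,8)  [lands on river]
river: ρ → (8,4,-11)
river: ρ → (-11,18,1)
river: ρ → (1,18,-11)
river: ρ → (-11,4,8)
river: ρ → (8,12,-7)
river: ρ → (-7,16,4)
river: ρ → (4,16,-7)
ρ-cycle length = 8 (tail of 1 descent step not counted)

8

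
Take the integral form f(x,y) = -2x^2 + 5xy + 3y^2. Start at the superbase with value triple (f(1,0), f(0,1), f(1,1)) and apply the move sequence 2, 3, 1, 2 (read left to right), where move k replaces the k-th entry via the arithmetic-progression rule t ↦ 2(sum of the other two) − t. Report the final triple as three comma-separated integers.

start (-2,3,6) = (f(1,0),f(0,1),f(1,1))
replace slot 2: 2·((-2)+6) − 3 = 5 → (-2,5,6)
replace slot 3: 2·((-2)+5) − 6 = 0 → (-2,5,0)
replace slot 1: 2·(5+0) − (-2) = 12 → (12,5,0)
replace slot 2: 2·(12+0) − 5 = 19 → (12,19,0)

12,19,0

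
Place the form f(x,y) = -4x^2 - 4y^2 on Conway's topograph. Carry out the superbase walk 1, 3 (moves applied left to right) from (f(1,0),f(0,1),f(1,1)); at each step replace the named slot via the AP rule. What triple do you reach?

start (-4,-4,-8) = (f(1,0),f(0,1),f(1,1))
replace slot 1: 2·((-4)+(-8)) − (-4) = -20 → (-20,-4,-8)
replace slot 3: 2·((-20)+(-4)) − (-8) = -40 → (-20,-4,-40)

-20,-4,-40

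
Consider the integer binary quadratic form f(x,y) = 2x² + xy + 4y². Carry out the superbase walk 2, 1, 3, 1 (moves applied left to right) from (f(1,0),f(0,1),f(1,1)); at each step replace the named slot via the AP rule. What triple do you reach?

start (2,4,7) = (f(1,0),f(0,1),f(1,1))
replace slot 2: 2·(2+7) − 4 = 14 → (2,14,7)
replace slot 1: 2·(14+7) − 2 = 40 → (40,14,7)
replace slot 3: 2·(40+14) − 7 = 101 → (40,14,101)
replace slot 1: 2·(14+101) − 40 = 190 → (190,14,101)

190,14,101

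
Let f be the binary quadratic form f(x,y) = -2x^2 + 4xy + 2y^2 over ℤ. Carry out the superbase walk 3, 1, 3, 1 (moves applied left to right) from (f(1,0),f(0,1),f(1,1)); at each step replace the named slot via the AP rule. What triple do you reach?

start (-2,2,4) = (f(1,0),f(0,1),f(1,1))
replace slot 3: 2·((-2)+2) − 4 = -4 → (-2,2,-4)
replace slot 1: 2·(2+(-4)) − (-2) = -2 → (-2,2,-4)
replace slot 3: 2·((-2)+2) − (-4) = 4 → (-2,2,4)
replace slot 1: 2·(2+4) − (-2) = 14 → (14,2,4)

14,2,4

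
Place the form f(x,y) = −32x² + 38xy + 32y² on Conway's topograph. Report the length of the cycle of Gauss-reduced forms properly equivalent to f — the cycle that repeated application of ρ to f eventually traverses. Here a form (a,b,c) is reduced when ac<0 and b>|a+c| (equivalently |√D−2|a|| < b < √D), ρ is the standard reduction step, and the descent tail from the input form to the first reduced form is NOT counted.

D = 5540, ⌊√D⌋ = 74
river: ρ → (32,26,-38)
river: ρ → (-38,50,20)
river: ρ → (20,70,-8)
river: ρ → (-8,74,2)
river: ρ → (2,74,-8)
river: ρ → (-8,70,20)
river: ρ → (20,50,-38)
river: ρ → (-38,26,32)
river: ρ → (32,38,-32)
river: ρ → (-32,26,38)
river: ρ → (38,50,-20)
river: ρ → (-20,70,8)
river: ρ → (8,74,-2)
river: ρ → (-2,74,8)
river: ρ → (8,70,-20)
river: ρ → (-20,50,38)
river: ρ → (38,26,-32)
river: ρ → (-32,38,32)
ρ-cycle length = 18 (tail of 0 descent steps not counted)

18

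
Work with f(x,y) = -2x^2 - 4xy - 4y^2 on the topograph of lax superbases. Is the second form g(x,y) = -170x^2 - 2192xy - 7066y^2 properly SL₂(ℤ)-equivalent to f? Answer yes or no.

D₁ = -16, D₂ = -16
f is negative-definite; reduce −f:
−f: translate: b→0 (≡4 mod 4), so (2,4,4)→(2,0,2)
−f: reduced (well bottom): (2,0,2) with a≤c, −a<b≤a
flip sign back: reduced form of f is (-2,0,-2)
g is negative-definite; reduce −g:
−g: translate: b→152 (≡2192 mod 340), so (170,2192,7066)→(170,152,34)
−g: flip: (170,152,34)→(34,-152,170)
−g: translate: b→-16 (≡-152 mod 68), so (34,-152,170)→(34,-16,2)
−g: flip: (34,-16,2)→(2,16,34)
−g: translate: b→0 (≡16 mod 4), so (2,16,34)→(2,0,2)
−g: reduced (well bottom): (2,0,2) with a≤c, −a<b≤a
flip sign back: reduced form of g is (-2,0,-2)
reduced forms (-2, 0, -2) vs (-2, 0, -2) ⇒ equivalent

yes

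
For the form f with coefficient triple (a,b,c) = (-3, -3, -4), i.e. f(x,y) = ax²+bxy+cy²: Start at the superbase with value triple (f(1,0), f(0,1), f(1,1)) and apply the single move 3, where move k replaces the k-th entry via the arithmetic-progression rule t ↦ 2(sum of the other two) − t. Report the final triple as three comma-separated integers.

start (-3,-4,-10) = (f(1,0),f(0,1),f(1,1))
replace slot 3: 2·((-3)+(-4)) − (-10) = -4 → (-3,-4,-4)

-3,-4,-4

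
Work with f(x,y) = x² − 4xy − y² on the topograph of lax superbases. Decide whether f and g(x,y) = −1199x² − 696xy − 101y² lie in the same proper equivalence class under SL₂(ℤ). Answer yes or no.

D₁ = 20, D₂ = 20
river cycle of f (length 2): (-1, 4, 1), (1, 4, -1)
river cycle of g (length 2): (-1, 4, 1), (1, 4, -1)
cycles coincide ⇒ equivalent

yes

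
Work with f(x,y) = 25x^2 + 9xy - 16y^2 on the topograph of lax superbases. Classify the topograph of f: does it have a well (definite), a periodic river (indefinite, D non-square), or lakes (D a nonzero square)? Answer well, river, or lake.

D = b²−4ac = 9² − 4·25·(-16) = 1681
D = 41² is a perfect square ⇒ form factors over ℤ ⇒ lakes

lake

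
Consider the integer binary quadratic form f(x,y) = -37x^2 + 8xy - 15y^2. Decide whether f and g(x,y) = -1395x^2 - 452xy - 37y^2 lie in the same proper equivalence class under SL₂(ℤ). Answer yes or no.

D₁ = -2156, D₂ = -2156
f is negative-definite; reduce −f:
−f: flip: (37,-8,15)→(15,8,37)
−f: reduced (well bottom): (15,8,37) with a≤c, −a<b≤a
flip sign back: reduced form of f is (-15,-8,-37)
g is negative-definite; reduce −g:
−g: flip: (1395,452,37)→(37,-452,1395)
−g: translate: b→-8 (≡-452 mod 74), so (37,-452,1395)→(37,-8,15)
−g: flip: (37,-8,15)→(15,8,37)
−g: reduced (well bottom): (15,8,37) with a≤c, −a<b≤a
flip sign back: reduced form of g is (-15,-8,-37)
reduced forms (-15, -8, -37) vs (-15, -8, -37) ⇒ equivalent

yes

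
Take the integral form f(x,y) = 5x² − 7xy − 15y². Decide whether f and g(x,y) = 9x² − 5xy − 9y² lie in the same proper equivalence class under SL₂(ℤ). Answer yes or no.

D₁ = 349, D₂ = 349
river cycle of f (length 18): (5, 13, -9), (-9, 5, 9), (9, 13, -5), (-5, 17, 3), (3, 13, -15), (-15, 17, 1), (1, 17, -15), (-15, 13, 3), (3, 17, -5), (-5, 13, 9), … (8 more)
river cycle of g (length 18): (-9, 5, 9), (9, 13, -5), (-5, 17, 3), (3, 13, -15), (-15, 17, 1), (1, 17, -15), (-15, 13, 3), (3, 17, -5), (-5, 13, 9), (9, 5, -9), … (8 more)
cycles coincide ⇒ equivalent

yes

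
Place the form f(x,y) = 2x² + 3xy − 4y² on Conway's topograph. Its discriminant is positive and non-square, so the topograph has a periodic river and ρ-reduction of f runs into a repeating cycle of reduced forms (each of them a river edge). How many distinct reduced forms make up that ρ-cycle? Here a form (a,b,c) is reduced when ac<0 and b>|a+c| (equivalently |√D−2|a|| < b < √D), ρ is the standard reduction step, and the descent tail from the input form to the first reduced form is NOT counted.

D = 41, ⌊√D⌋ = 6
river: ρ → (-4,5,1)
river: ρ → (1,5,-4)
river: ρ → (-4,3,2)
river: ρ → (2,5,-2)
river: ρ → (-2,3,4)
river: ρ → (4,5,-1)
river: ρ → (-1,5,4)
river: ρ → (4,3,-2)
river: ρ → (-2,5,2)
river: ρ → (2,3,-4)
ρ-cycle length = 10 (tail of 0 descent steps not counted)

10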